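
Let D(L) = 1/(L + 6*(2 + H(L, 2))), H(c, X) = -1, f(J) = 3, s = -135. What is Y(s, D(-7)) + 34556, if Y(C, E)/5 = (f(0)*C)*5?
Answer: 24431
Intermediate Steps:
D(L) = 1/(6 + L) (D(L) = 1/(L + 6*(2 - 1)) = 1/(L + 6*1) = 1/(L + 6) = 1/(6 + L))
Y(C, E) = 75*C (Y(C, E) = 5*((3*C)*5) = 5*(15*C) = 75*C)
Y(s, D(-7)) + 34556 = 75*(-135) + 34556 = -10125 + 34556 = 24431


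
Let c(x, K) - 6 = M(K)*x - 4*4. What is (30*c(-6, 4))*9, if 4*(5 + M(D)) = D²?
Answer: -1080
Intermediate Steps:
M(D) = -5 + D²/4
c(x, K) = -10 + x*(-5 + K²/4) (c(x, K) = 6 + ((-5 + K²/4)*x - 4*4) = 6 + (x*(-5 + K²/4) - 16) = 6 + (-16 + x*(-5 + K²/4)) = -10 + x*(-5 + K²/4))
(30*c(-6, 4))*9 = (30*(-10 + (¼)*(-6)*(-20 + 4²)))*9 = (30*(-10 + (¼)*(-6)*(-20 + 16)))*9 = (30*(-10 + (¼)*(-6)*(-4)))*9 = (30*(-10 + 6))*9 = (30*(-4))*9 = -120*9 = -1080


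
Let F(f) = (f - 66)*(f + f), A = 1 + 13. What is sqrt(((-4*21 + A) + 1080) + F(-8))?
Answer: sqrt(2194) ≈ 46.840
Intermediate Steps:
A = 14
F(f) = 2*f*(-66 + f) (F(f) = (-66 + f)*(2*f) = 2*f*(-66 + f))
sqrt(((-4*21 + A) + 1080) + F(-8)) = sqrt(((-4*21 + 14) + 1080) + 2*(-8)*(-66 - 8)) = sqrt(((-84 + 14) + 1080) + 2*(-8)*(-74)) = sqrt((-70 + 1080) + 1184) = sqrt(1010 + 1184) = sqrt(2194)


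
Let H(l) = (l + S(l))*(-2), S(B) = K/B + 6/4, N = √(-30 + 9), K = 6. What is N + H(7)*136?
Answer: -17816/7 + I*√21 ≈ -2545.1 + 4.5826*I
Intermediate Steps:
N = I*√21 (N = √(-21) = I*√21 ≈ 4.5826*I)
S(B) = 3/2 + 6/B (S(B) = 6/B + 6/4 = 6/B + 6*(¼) = 6/B + 3/2 = 3/2 + 6/B)
H(l) = -3 - 12/l - 2*l (H(l) = (l + (3/2 + 6/l))*(-2) = (3/2 + l + 6/l)*(-2) = -3 - 12/l - 2*l)
N + H(7)*136 = I*√21 + (-3 - 12/7 - 2*7)*136 = I*√21 + (-3 - 12*⅐ - 14)*136 = I*√21 + (-3 - 12/7 - 14)*136 = I*√21 - 131/7*136 = I*√21 - 17816/7 = -17816/7 + I*√21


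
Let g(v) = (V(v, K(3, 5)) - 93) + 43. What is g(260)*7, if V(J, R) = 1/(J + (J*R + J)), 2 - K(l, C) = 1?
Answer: -272993/780 ≈ -349.99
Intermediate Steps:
K(l, C) = 1 (K(l, C) = 2 - 1*1 = 2 - 1 = 1)
V(J, R) = 1/(2*J + J*R) (V(J, R) = 1/(J + (J + J*R)) = 1/(2*J + J*R))
g(v) = -50 + 1/(3*v) (g(v) = (1/(v*(2 + 1)) - 93) + 43 = (1/(v*3) - 93) + 43 = ((⅓)/v - 93) + 43 = (1/(3*v) - 93) + 43 = (-93 + 1/(3*v)) + 43 = -50 + 1/(3*v))
g(260)*7 = (-50 + (⅓)/260)*7 = (-50 + (⅓)*(1/260))*7 = (-50 + 1/780)*7 = -38999/780*7 = -272993/780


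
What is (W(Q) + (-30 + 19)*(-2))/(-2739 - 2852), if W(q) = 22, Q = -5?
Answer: -44/5591 ≈ -0.0078698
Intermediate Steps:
(W(Q) + (-30 + 19)*(-2))/(-2739 - 2852) = (22 + (-30 + 19)*(-2))/(-2739 - 2852) = (22 - 11*(-2))/(-5591) = (22 + 22)*(-1/5591) = 44*(-1/5591) = -44/5591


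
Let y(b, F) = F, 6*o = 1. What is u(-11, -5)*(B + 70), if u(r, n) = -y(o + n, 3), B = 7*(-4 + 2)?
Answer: -168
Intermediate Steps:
o = ⅙ (o = (⅙)*1 = ⅙ ≈ 0.16667)
B = -14 (B = 7*(-2) = -14)
u(r, n) = -3 (u(r, n) = -1*3 = -3)
u(-11, -5)*(B + 70) = -3*(-14 + 70) = -3*56 = -168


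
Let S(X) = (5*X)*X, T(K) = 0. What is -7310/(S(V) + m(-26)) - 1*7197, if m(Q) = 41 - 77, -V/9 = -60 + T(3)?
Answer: -5246487109/728982 ≈ -7197.0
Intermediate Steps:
V = 540 (V = -9*(-60 + 0) = -9*(-60) = 540)
S(X) = 5*X**2
m(Q) = -36
-7310/(S(V) + m(-26)) - 1*7197 = -7310/(5*540**2 - 36) - 1*7197 = -7310/(5*291600 - 36) - 7197 = -7310/(1458000 - 36) - 7197 = -7310/1457964 - 7197 = -7310*1/1457964 - 7197 = -3655/728982 - 7197 = -5246487109/728982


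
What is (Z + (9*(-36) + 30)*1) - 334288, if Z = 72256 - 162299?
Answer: -424625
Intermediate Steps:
Z = -90043
(Z + (9*(-36) + 30)*1) - 334288 = (-90043 + (9*(-36) + 30)*1) - 334288 = (-90043 + (-324 + 30)*1) - 334288 = (-90043 - 294*1) - 334288 = (-90043 - 294) - 334288 = -90337 - 334288 = -424625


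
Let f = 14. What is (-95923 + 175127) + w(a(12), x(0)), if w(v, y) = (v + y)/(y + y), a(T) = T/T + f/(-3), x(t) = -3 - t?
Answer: 712846/9 ≈ 79205.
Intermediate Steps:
a(T) = -11/3 (a(T) = T/T + 14/(-3) = 1 + 14*(-⅓) = 1 - 14/3 = -11/3)
w(v, y) = (v + y)/(2*y) (w(v, y) = (v + y)/((2*y)) = (v + y)*(1/(2*y)) = (v + y)/(2*y))
(-95923 + 175127) + w(a(12), x(0)) = (-95923 + 175127) + (-11/3 + (-3 - 1*0))/(2*(-3 - 1*0)) = 79204 + (-11/3 + (-3 + 0))/(2*(-3 + 0)) = 79204 + (½)*(-11/3 - 3)/(-3) = 79204 + (½)*(-⅓)*(-20/3) = 79204 + 10/9 = 712846/9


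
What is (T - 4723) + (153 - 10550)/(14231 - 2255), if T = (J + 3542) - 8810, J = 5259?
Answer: -56680829/11976 ≈ -4732.9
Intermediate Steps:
T = -9 (T = (5259 + 3542) - 8810 = 8801 - 8810 = -9)
(T - 4723) + (153 - 10550)/(14231 - 2255) = (-9 - 4723) + (153 - 10550)/(14231 - 2255) = -4732 - 10397/11976 = -56680829/11976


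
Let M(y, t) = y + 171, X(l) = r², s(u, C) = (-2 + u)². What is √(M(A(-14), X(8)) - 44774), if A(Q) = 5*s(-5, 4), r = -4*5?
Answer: I*√44358 ≈ 210.61*I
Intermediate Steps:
r = -20
A(Q) = 245 (A(Q) = 5*(-2 - 5)² = 5*(-7)² = 5*49 = 245)
X(l) = 400 (X(l) = (-20)² = 400)
M(y, t) = 171 + y
√(M(A(-14), X(8)) - 44774) = √((171 + 245) - 44774) = √(416 - 44774) = √(-44358) = I*√44358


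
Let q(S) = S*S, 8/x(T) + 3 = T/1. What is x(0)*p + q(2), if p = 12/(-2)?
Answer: 20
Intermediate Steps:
x(T) = 8/(-3 + T) (x(T) = 8/(-3 + T/1) = 8/(-3 + T*1) = 8/(-3 + T))
q(S) = S²
p = -6 (p = 12*(-½) = -6)
x(0)*p + q(2) = (8/(-3 + 0))*(-6) + 2² = (8/(-3))*(-6) + 4 = (8*(-⅓))*(-6) + 4 = -8/3*(-6) + 4 = 16 + 4 = 20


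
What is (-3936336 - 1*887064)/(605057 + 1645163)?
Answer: -241170/112511 ≈ -2.1435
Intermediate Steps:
(-3936336 - 1*887064)/(605057 + 1645163) = (-3936336 - 887064)/2250220 = -4823400*1/2250220 = -241170/112511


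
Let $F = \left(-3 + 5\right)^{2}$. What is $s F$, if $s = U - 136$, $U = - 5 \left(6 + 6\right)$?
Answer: $-784$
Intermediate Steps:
$U = -60$ ($U = \left(-5\right) 12 = -60$)
$F = 4$ ($F = 2^{2} = 4$)
$s = -196$ ($s = -60 - 136 = -196$)
$s F = \left(-196\right) 4 = -784$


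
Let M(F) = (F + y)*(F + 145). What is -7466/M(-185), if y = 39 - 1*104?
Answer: -3733/5000 ≈ -0.74660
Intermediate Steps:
y = -65 (y = 39 - 104 = -65)
M(F) = (-65 + F)*(145 + F) (M(F) = (F - 65)*(F + 145) = (-65 + F)*(145 + F))
-7466/M(-185) = -7466/(-9425 + (-185)² + 80*(-185)) = -7466/(-9425 + 34225 - 14800) = -7466/10000 = -7466*1/10000 = -3733/5000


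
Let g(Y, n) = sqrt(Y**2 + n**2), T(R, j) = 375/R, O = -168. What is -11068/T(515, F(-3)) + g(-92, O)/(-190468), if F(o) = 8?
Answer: -1140004/75 - sqrt(2293)/47617 ≈ -15200.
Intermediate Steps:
-11068/T(515, F(-3)) + g(-92, O)/(-190468) = -11068/(375/515) + sqrt((-92)**2 + (-168)**2)/(-190468) = -11068/(375*(1/515)) + sqrt(8464 + 28224)*(-1/190468) = -11068/75/103 + sqrt(36688)*(-1/190468) = -11068*103/75 + (4*sqrt(2293))*(-1/190468) = -1140004/75 - sqrt(2293)/47617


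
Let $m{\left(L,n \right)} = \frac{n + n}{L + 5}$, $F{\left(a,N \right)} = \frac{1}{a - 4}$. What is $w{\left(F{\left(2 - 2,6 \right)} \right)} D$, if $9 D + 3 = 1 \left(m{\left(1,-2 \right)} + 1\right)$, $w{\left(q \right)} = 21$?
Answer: $- \frac{56}{9} \approx -6.2222$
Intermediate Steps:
$F{\left(a,N \right)} = \frac{1}{-4 + a}$
$m{\left(L,n \right)} = \frac{2 n}{5 + L}$
$D = - \frac{8}{27}$ ($D = - \frac{1}{3} + \frac{1 \left(2 \left(-2\right) \frac{1}{5 + 1} + 1\right)}{9} = - \frac{1}{3} + \frac{1 \left(2 \left(-2\right) \frac{1}{6} + 1\right)}{9} = - \frac{1}{3} + \frac{1 \left(- \frac{2}{3} + 1\right)}{9} = - \frac{1}{3} + \frac{1 \cdot \frac{1}{3}}{9} = - \frac{1}{3} + \frac{1}{9} \cdot \frac{1}{3} = - \frac{1}{3} + \frac{1}{27} = - \frac{8}{27} \approx -0.2963$)
$w{\left(F{\left(2 - 2,6 \right)} \right)} D = 21 \left(- \frac{8}{27}\right) = - \frac{56}{9}$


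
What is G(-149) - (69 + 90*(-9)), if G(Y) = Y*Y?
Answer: 22942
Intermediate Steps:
G(Y) = Y²
G(-149) - (69 + 90*(-9)) = (-149)² - (69 + 90*(-9)) = 22201 - (69 - 810) = 22201 - 1*(-741) = 22201 + 741 = 22942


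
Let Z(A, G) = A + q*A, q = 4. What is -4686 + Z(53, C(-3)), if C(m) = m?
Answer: -4421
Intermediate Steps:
Z(A, G) = 5*A (Z(A, G) = A + 4*A = 5*A)
-4686 + Z(53, C(-3)) = -4686 + 5*53 = -4686 + 265 = -4421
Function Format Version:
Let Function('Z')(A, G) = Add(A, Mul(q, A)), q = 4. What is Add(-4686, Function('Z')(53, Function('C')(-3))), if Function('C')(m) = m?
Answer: -4421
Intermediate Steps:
Function('Z')(A, G) = Mul(5, A) (Function('Z')(A, G) = Add(A, Mul(4, A)) = Mul(5, A))
Add(-4686, Function('Z')(53, Function('C')(-3))) = Add(-4686, Mul(5, 53)) = Add(-4686, 265) = -4421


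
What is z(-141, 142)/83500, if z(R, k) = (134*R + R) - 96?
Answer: -19131/83500 ≈ -0.22911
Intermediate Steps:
z(R, k) = -96 + 135*R (z(R, k) = 135*R - 96 = -96 + 135*R)
z(-141, 142)/83500 = (-96 + 135*(-141))/83500 = (-96 - 19035)*(1/83500) = -19131*1/83500 = -19131/83500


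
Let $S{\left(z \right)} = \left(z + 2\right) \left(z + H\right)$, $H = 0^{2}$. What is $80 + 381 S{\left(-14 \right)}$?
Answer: $64088$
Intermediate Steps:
$H = 0$
$S{\left(z \right)} = z \left(2 + z\right)$ ($S{\left(z \right)} = \left(z + 2\right) \left(z + 0\right) = \left(2 + z\right) z = z \left(2 + z\right)$)
$80 + 381 S{\left(-14 \right)} = 80 + 381 \left(- 14 \left(2 - 14\right)\right) = 80 + 381 \left(\left(-14\right) \left(-12\right)\right) = 80 + 381 \cdot 168 = 80 + 64008 = 64088$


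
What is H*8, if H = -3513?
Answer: -28104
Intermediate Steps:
H*8 = -3513*8 = -28104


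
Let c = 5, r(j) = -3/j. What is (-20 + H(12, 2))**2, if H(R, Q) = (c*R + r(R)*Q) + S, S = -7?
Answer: 4225/4 ≈ 1056.3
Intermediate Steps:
H(R, Q) = -7 + 5*R - 3*Q/R (H(R, Q) = (5*R + (-3/R)*Q) - 7 = (5*R - 3*Q/R) - 7 = -7 + 5*R - 3*Q/R)
(-20 + H(12, 2))**2 = (-20 + (-7 + 5*12 - 3*2/12))**2 = (-20 + (-7 + 60 - 3*2*1/12))**2 = (-20 + (-7 + 60 - 1/2))**2 = (-20 + 105/2)**2 = (65/2)**2 = 4225/4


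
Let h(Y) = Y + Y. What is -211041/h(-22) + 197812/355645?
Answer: 75064380173/15648380 ≈ 4796.9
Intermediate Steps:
h(Y) = 2*Y
-211041/h(-22) + 197812/355645 = -211041/(2*(-22)) + 197812/355645 = -211041/(-44) + 197812*(1/355645) = -211041*(-1/44) + 197812/355645 = 211041/44 + 197812/355645 = 75064380173/15648380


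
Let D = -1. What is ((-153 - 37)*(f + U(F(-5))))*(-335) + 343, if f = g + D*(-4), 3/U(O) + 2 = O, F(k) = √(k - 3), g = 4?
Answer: (414068*I + 509543*√2)/(I + √2) ≈ 4.7772e+5 - 45007.0*I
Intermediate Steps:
F(k) = √(-3 + k)
U(O) = 3/(-2 + O)
f = 8 (f = 4 - 1*(-4) = 4 + 4 = 8)
((-153 - 37)*(f + U(F(-5))))*(-335) + 343 = ((-153 - 37)*(8 + 3/(-2 + √(-3 - 5))))*(-335) + 343 = -190*(8 + 3/(-2 + √(-8)))*(-335) + 343 = -190*(8 + 3/(-2 + 2*I*√2))*(-335) + 343 = (-1520 - 570/(-2 + 2*I*√2))*(-335) + 343 = (509200 + 190950/(-2 + 2*I*√2)) + 343 = 509543 + 190950/(-2 + 2*I*√2)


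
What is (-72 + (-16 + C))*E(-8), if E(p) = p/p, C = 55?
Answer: -33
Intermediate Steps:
E(p) = 1
(-72 + (-16 + C))*E(-8) = (-72 + (-16 + 55))*1 = (-72 + 39)*1 = -33*1 = -33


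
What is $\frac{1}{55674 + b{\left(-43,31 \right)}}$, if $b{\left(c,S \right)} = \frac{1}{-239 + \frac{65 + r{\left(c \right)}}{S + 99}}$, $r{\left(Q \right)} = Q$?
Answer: $\frac{15524}{864283111} \approx 1.7962 \cdot 10^{-5}$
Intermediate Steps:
$b{\left(c,S \right)} = \frac{1}{-239 + \frac{65 + c}{99 + S}}$ ($b{\left(c,S \right)} = \frac{1}{-239 + \frac{65 + c}{S + 99}} = \frac{1}{-239 + \frac{65 + c}{99 + S}}$)
$\frac{1}{55674 + b{\left(-43,31 \right)}} = \frac{1}{55674 + \frac{99 + 31}{-23596 - 43 - 7409}} = \frac{1}{55674 + \frac{1}{-23596 - 43 - 7409} \cdot 130} = \frac{1}{55674 + \frac{1}{-31048} \cdot 130} = \frac{1}{55674 - \frac{65}{15524}} = \frac{1}{\frac{864283111}{15524}} = \frac{15524}{864283111}$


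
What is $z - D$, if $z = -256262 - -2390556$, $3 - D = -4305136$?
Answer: $-2170845$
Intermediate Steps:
$D = 4305139$ ($D = 3 - -4305136 = 3 + 4305136 = 4305139$)
$z = 2134294$ ($z = -256262 + 2390556 = 2134294$)
$z - D = 2134294 - 4305139 = -2170845$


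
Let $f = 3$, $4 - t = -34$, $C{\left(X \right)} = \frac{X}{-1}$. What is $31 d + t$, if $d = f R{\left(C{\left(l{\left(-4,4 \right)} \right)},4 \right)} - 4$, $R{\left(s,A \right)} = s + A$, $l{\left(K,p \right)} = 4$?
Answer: $-86$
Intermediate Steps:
$C{\left(X \right)} = - X$ ($C{\left(X \right)} = X \left(-1\right) = - X$)
$t = 38$ ($t = 4 - -34 = 4 + 34 = 38$)
$R{\left(s,A \right)} = A + s$
$d = -4$ ($d = 3 \left(4 - 4\right) - 4 = 3 \cdot 0 - 4 = 0 - 4 = -4$)
$31 d + t = 31 \left(-4\right) + 38 = -124 + 38 = -86$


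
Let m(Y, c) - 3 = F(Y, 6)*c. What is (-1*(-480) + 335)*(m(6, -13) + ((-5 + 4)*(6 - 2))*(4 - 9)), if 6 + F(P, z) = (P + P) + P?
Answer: -108395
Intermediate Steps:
F(P, z) = -6 + 3*P (F(P, z) = -6 + ((P + P) + P) = -6 + (2*P + P) = -6 + 3*P)
m(Y, c) = 3 + c*(-6 + 3*Y) (m(Y, c) = 3 + (-6 + 3*Y)*c = 3 + c*(-6 + 3*Y))
(-1*(-480) + 335)*(m(6, -13) + ((-5 + 4)*(6 - 2))*(4 - 9)) = (-1*(-480) + 335)*((3 + 3*(-13)*(-2 + 6)) + ((-5 + 4)*(6 - 2))*(4 - 9)) = (480 + 335)*((3 + 3*(-13)*4) - 1*4*(-5)) = 815*((3 - 156) - 4*(-5)) = 815*(-153 + 20) = 815*(-133) = -108395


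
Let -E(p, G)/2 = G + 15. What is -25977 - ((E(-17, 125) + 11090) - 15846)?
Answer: -20941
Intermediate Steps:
E(p, G) = -30 - 2*G (E(p, G) = -2*(G + 15) = -2*(15 + G) = -30 - 2*G)
-25977 - ((E(-17, 125) + 11090) - 15846) = -25977 - (((-30 - 2*125) + 11090) - 15846) = -25977 - (((-30 - 250) + 11090) - 15846) = -25977 - ((-280 + 11090) - 15846) = -25977 - (10810 - 15846) = -25977 - 1*(-5036) = -25977 + 5036 = -20941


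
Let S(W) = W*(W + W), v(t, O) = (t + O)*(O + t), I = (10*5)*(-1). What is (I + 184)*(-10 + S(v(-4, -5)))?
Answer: 1757008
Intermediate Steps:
I = -50 (I = 50*(-1) = -50)
v(t, O) = (O + t)² (v(t, O) = (O + t)*(O + t) = (O + t)²)
S(W) = 2*W² (S(W) = W*(2*W) = 2*W²)
(I + 184)*(-10 + S(v(-4, -5))) = (-50 + 184)*(-10 + 2*((-5 - 4)²)²) = 134*(-10 + 2*((-9)²)²) = 134*(-10 + 2*81²) = 134*(-10 + 2*6561) = 134*(-10 + 13122) = 134*13112 = 1757008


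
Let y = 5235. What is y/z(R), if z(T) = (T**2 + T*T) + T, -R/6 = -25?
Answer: 349/3010 ≈ 0.11595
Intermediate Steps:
R = 150 (R = -6*(-25) = 150)
z(T) = T + 2*T**2 (z(T) = (T**2 + T**2) + T = 2*T**2 + T = T + 2*T**2)
y/z(R) = 5235/((150*(1 + 2*150))) = 5235/((150*(1 + 300))) = 5235/((150*301)) = 5235/45150 = 5235*(1/45150) = 349/3010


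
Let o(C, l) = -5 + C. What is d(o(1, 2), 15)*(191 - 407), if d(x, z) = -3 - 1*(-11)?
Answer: -1728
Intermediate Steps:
d(x, z) = 8 (d(x, z) = -3 + 11 = 8)
d(o(1, 2), 15)*(191 - 407) = 8*(191 - 407) = 8*(-216) = -1728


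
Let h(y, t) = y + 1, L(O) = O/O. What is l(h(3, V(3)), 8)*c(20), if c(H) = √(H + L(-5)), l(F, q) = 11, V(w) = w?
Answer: 11*√21 ≈ 50.408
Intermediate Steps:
L(O) = 1
h(y, t) = 1 + y
c(H) = √(1 + H) (c(H) = √(H + 1) = √(1 + H))
l(h(3, V(3)), 8)*c(20) = 11*√(1 + 20) = 11*√21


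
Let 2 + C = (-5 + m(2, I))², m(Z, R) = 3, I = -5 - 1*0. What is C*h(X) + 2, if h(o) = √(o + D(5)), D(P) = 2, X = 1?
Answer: 2 + 2*√3 ≈ 5.4641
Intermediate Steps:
I = -5 (I = -5 + 0 = -5)
h(o) = √(2 + o) (h(o) = √(o + 2) = √(2 + o))
C = 2 (C = -2 + (-5 + 3)² = -2 + (-2)² = -2 + 4 = 2)
C*h(X) + 2 = 2*√(2 + 1) + 2 = 2*√3 + 2 = 2 + 2*√3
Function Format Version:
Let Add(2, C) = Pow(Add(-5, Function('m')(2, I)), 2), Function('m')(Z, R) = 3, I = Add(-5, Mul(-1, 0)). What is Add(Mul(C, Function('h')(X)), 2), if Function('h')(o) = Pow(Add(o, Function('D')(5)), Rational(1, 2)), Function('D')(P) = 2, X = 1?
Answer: Add(2, Mul(2, Pow(3, Rational(1, 2)))) ≈ 5.4641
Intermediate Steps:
I = -5 (I = Add(-5, 0) = -5)
Function('h')(o) = Pow(Add(2, o), Rational(1, 2)) (Function('h')(o) = Pow(Add(o, 2), Rational(1, 2)) = Pow(Add(2, o), Rational(1, 2)))
C = 2 (C = Add(-2, Pow(Add(-5, 3), 2)) = Add(-2, Pow(-2, 2)) = Add(-2, 4) = 2)
Add(Mul(C, Function('h')(X)), 2) = Add(Mul(2, Pow(Add(2, 1), Rational(1, 2))), 2) = Add(Mul(2, Pow(3, Rational(1, 2))), 2) = Add(2, Mul(2, Pow(3, Rational(1, 2))))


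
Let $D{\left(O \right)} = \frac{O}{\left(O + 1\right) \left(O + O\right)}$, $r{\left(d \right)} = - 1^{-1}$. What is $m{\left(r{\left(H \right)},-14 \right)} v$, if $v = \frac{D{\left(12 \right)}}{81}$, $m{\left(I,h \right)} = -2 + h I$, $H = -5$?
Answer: $\frac{2}{351} \approx 0.005698$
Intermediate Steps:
$r{\left(d \right)} = -1$ ($r{\left(d \right)} = \left(-1\right) 1 = -1$)
$m{\left(I,h \right)} = -2 + I h$
$D{\left(O \right)} = \frac{1}{2 \left(1 + O\right)}$ ($D{\left(O \right)} = \frac{O}{\left(1 + O\right) 2 O} = \frac{O}{2 O \left(1 + O\right)} = O \frac{1}{2 O \left(1 + O\right)} = \frac{1}{2 \left(1 + O\right)}$)
$v = \frac{1}{2106}$ ($v = \frac{\frac{1}{2} \frac{1}{1 + 12}}{81} = \frac{1}{2 \cdot 13} \cdot \frac{1}{81} = \frac{1}{2} \cdot \frac{1}{13} \cdot \frac{1}{81} = \frac{1}{26} \cdot \frac{1}{81} = \frac{1}{2106} \approx 0.00047483$)
$m{\left(r{\left(H \right)},-14 \right)} v = \left(-2 - -14\right) \frac{1}{2106} = \left(-2 + 14\right) \frac{1}{2106} = 12 \cdot \frac{1}{2106} = \frac{2}{351}$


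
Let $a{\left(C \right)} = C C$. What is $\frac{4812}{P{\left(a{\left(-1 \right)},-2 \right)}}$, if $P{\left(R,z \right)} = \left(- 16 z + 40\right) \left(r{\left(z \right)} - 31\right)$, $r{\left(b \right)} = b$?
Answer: $- \frac{401}{198} \approx -2.0253$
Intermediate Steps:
$a{\left(C \right)} = C^{2}$
$P{\left(R,z \right)} = \left(-31 + z\right) \left(40 - 16 z\right)$ ($P{\left(R,z \right)} = \left(- 16 z + 40\right) \left(z - 31\right) = \left(40 - 16 z\right) \left(-31 + z\right) = \left(-31 + z\right) \left(40 - 16 z\right)$)
$\frac{4812}{P{\left(a{\left(-1 \right)},-2 \right)}} = \frac{4812}{-1240 - 16 \left(-2\right)^{2} + 536 \left(-2\right)} = \frac{4812}{-1240 - 64 - 1072} = \frac{4812}{-2376} = 4812 \left(- \frac{1}{2376}\right) = - \frac{401}{198}$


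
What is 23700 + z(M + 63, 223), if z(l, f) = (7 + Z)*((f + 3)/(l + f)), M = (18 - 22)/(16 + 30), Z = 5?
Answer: 6496399/274 ≈ 23710.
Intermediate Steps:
M = -2/23 (M = -4/46 = -4*1/46 = -2/23 ≈ -0.086957)
z(l, f) = 12*(3 + f)/(f + l) (z(l, f) = (7 + 5)*((f + 3)/(l + f)) = 12*((3 + f)/(f + l)) = 12*(3 + f)/(f + l))
23700 + z(M + 63, 223) = 23700 + 12*(3 + 223)/(223 + (-2/23 + 63)) = 23700 + 12*226/(223 + 1447/23) = 23700 + 12*226/(6576/23) = 23700 + 12*(23/6576)*226 = 23700 + 2599/274 = 6496399/274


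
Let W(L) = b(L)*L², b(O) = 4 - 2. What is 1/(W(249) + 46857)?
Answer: 1/170859 ≈ 5.8528e-6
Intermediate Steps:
b(O) = 2
W(L) = 2*L²
1/(W(249) + 46857) = 1/(2*249² + 46857) = 1/(2*62001 + 46857) = 1/(124002 + 46857) = 1/170859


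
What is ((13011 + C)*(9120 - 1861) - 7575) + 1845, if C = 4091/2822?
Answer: 15678972611/166 ≈ 9.4452e+7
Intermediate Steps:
C = 4091/2822 (C = 4091*(1/2822) = 4091/2822 ≈ 1.4497)
((13011 + C)*(9120 - 1861) - 7575) + 1845 = ((13011 + 4091/2822)*(9120 - 1861) - 7575) + 1845 = ((36721133/2822)*7259 - 7575) + 1845 = (15679923791/166 - 7575) + 1845 = 15678666341/166 + 1845 = 15678972611/166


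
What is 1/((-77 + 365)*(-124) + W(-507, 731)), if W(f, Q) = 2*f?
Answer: -1/36726 ≈ -2.7229e-5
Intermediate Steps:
1/((-77 + 365)*(-124) + W(-507, 731)) = 1/((-77 + 365)*(-124) + 2*(-507)) = 1/(288*(-124) - 1014) = 1/(-35712 - 1014) = 1/(-36726) = -1/36726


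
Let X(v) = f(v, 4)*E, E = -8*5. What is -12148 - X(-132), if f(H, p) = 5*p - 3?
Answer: -11468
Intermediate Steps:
f(H, p) = -3 + 5*p
E = -40
X(v) = -680 (X(v) = (-3 + 5*4)*(-40) = (-3 + 20)*(-40) = 17*(-40) = -680)
-12148 - X(-132) = -12148 - 1*(-680) = -12148 + 680 = -11468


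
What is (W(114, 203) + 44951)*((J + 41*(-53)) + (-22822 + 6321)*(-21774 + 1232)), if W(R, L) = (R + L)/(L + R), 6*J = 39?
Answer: 15236991751476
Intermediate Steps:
J = 13/2 (J = (⅙)*39 = 13/2 ≈ 6.5000)
W(R, L) = 1 (W(R, L) = (L + R)/(L + R) = 1)
(W(114, 203) + 44951)*((J + 41*(-53)) + (-22822 + 6321)*(-21774 + 1232)) = (1 + 44951)*((13/2 + 41*(-53)) + (-22822 + 6321)*(-21774 + 1232)) = 44952*((13/2 - 2173) - 16501*(-20542)) = 44952*(-4333/2 + 338963542) = 44952*(677922751/2) = 15236991751476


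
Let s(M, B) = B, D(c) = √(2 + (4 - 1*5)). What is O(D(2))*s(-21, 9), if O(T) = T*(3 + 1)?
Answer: 36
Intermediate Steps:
D(c) = 1 (D(c) = √(2 + (4 - 5)) = √(2 - 1) = √1 = 1)
O(T) = 4*T (O(T) = T*4 = 4*T)
O(D(2))*s(-21, 9) = (4*1)*9 = 4*9 = 36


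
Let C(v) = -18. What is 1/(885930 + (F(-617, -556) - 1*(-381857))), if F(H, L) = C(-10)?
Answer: 1/1267769 ≈ 7.8879e-7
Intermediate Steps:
F(H, L) = -18
1/(885930 + (F(-617, -556) - 1*(-381857))) = 1/(885930 + (-18 - 1*(-381857))) = 1/(885930 + (-18 + 381857)) = 1/(885930 + 381839) = 1/1267769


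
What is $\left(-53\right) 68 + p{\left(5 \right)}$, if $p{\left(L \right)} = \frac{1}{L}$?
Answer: $- \frac{18019}{5} \approx -3603.8$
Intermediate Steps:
$\left(-53\right) 68 + p{\left(5 \right)} = \left(-53\right) 68 + \frac{1}{5} = -3604 + \frac{1}{5} = - \frac{18019}{5}$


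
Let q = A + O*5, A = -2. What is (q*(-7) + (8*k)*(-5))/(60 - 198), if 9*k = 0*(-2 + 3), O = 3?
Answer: 91/138 ≈ 0.65942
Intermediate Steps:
q = 13 (q = -2 + 3*5 = -2 + 15 = 13)
k = 0 (k = (0*(-2 + 3))/9 = (0*1)/9 = (⅑)*0 = 0)
(q*(-7) + (8*k)*(-5))/(60 - 198) = (13*(-7) + (8*0)*(-5))/(60 - 198) = (-91 + 0*(-5))/(-138) = (-91 + 0)*(-1/138) = -91*(-1/138) = 91/138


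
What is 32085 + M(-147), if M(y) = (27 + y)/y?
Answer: 1572205/49 ≈ 32086.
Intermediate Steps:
M(y) = (27 + y)/y
32085 + M(-147) = 32085 + (27 - 147)/(-147) = 32085 - 1/147*(-120) = 32085 + 40/49 = 1572205/49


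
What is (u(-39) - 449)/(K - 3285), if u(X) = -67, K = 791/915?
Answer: 118035/751246 ≈ 0.15712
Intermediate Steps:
K = 791/915 (K = 791*(1/915) = 791/915 ≈ 0.86448)
(u(-39) - 449)/(K - 3285) = (-67 - 449)/(791/915 - 3285) = -516/(-3004984/915) = -516*(-915/3004984) = 118035/751246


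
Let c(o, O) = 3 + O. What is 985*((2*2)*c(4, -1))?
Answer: 7880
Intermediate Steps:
985*((2*2)*c(4, -1)) = 985*((2*2)*(3 - 1)) = 985*(4*2) = 985*8 = 7880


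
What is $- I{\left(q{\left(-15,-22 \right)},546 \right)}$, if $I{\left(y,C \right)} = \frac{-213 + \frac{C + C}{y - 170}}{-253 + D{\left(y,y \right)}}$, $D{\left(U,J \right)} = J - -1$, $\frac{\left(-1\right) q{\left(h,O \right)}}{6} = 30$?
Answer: $- \frac{1801}{3600} \approx -0.50028$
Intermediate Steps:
$q{\left(h,O \right)} = -180$ ($q{\left(h,O \right)} = \left(-6\right) 30 = -180$)
$D{\left(U,J \right)} = 1 + J$ ($D{\left(U,J \right)} = J + 1 = 1 + J$)
$I{\left(y,C \right)} = \frac{-213 + \frac{2 C}{-170 + y}}{-252 + y}$ ($I{\left(y,C \right)} = \frac{-213 + \frac{C + C}{y - 170}}{-253 + \left(1 + y\right)} = \frac{-213 + \frac{2 C}{-170 + y}}{-252 + y}$)
$- I{\left(q{\left(-15,-22 \right)},546 \right)} = - \frac{36210 - -38340 + 2 \cdot 546}{42840 + \left(-180\right)^{2} - -75960} = - \frac{36210 + 38340 + 1092}{42840 + 32400 + 75960} = - \frac{75642}{151200} = \left(-1\right) \frac{1801}{3600} = - \frac{1801}{3600}$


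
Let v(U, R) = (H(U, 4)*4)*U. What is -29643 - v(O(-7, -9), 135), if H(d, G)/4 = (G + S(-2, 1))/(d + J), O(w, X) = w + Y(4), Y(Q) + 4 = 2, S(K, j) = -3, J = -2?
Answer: -326217/11 ≈ -29656.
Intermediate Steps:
Y(Q) = -2 (Y(Q) = -4 + 2 = -2)
O(w, X) = -2 + w (O(w, X) = w - 2 = -2 + w)
H(d, G) = 4*(-3 + G)/(-2 + d) (H(d, G) = 4*((G - 3)/(d - 2)) = 4*((-3 + G)/(-2 + d)) = 4*(-3 + G)/(-2 + d))
v(U, R) = 16*U/(-2 + U) (v(U, R) = ((4*(-3 + 4)/(-2 + U))*4)*U = ((4*1/(-2 + U))*4)*U = ((4/(-2 + U))*4)*U = (16/(-2 + U))*U = 16*U/(-2 + U))
-29643 - v(O(-7, -9), 135) = -29643 - 16*(-2 - 7)/(-2 + (-2 - 7)) = -29643 - 16*(-9)/(-2 - 9) = -29643 - 16*(-9)/(-11) = -29643 - 16*(-9)*(-1)/11 = -29643 - 1*144/11 = -29643 - 144/11 = -326217/11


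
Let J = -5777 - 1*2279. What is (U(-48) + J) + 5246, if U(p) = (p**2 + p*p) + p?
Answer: 1750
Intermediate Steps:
U(p) = p + 2*p**2 (U(p) = (p**2 + p**2) + p = 2*p**2 + p = p + 2*p**2)
J = -8056 (J = -5777 - 2279 = -8056)
(U(-48) + J) + 5246 = (-48*(1 + 2*(-48)) - 8056) + 5246 = (-48*(1 - 96) - 8056) + 5246 = (-48*(-95) - 8056) + 5246 = (4560 - 8056) + 5246 = -3496 + 5246 = 1750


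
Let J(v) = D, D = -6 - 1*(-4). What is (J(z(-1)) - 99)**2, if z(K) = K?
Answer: 10201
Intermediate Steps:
D = -2 (D = -6 + 4 = -2)
J(v) = -2
(J(z(-1)) - 99)**2 = (-2 - 99)**2 = (-101)**2 = 10201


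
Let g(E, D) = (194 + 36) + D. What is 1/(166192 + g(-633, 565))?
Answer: 1/166987 ≈ 5.9885e-6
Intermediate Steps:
g(E, D) = 230 + D
1/(166192 + g(-633, 565)) = 1/(166192 + (230 + 565)) = 1/(166192 + 795) = 1/166987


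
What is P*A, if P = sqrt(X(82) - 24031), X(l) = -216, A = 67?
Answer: 67*I*sqrt(24247) ≈ 10433.0*I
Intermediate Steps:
P = I*sqrt(24247) (P = sqrt(-216 - 24031) = sqrt(-24247) = I*sqrt(24247) ≈ 155.71*I)
P*A = (I*sqrt(24247))*67 = 67*I*sqrt(24247)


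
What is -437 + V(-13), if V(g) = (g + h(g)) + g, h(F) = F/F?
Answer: -462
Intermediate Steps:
h(F) = 1
V(g) = 1 + 2*g (V(g) = (g + 1) + g = (1 + g) + g = 1 + 2*g)
-437 + V(-13) = -437 + (1 + 2*(-13)) = -437 + (1 - 26) = -437 - 25 = -462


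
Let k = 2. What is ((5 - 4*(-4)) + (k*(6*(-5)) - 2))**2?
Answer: 1681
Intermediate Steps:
((5 - 4*(-4)) + (k*(6*(-5)) - 2))**2 = ((5 - 4*(-4)) + (2*(6*(-5)) - 2))**2 = ((5 + 16) + (2*(-30) - 2))**2 = (21 + (-60 - 2))**2 = (21 - 62)**2 = (-41)**2 = 1681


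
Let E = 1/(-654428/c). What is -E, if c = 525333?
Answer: 525333/654428 ≈ 0.80274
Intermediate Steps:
E = -525333/654428 (E = 1/(-654428/525333) = -525333/654428 ≈ -0.80274)
-E = -1*(-525333/654428) = 525333/654428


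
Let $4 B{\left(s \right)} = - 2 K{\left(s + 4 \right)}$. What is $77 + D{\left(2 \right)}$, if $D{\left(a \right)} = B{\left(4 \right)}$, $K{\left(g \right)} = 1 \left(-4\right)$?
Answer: $79$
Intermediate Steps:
$K{\left(g \right)} = -4$
$B{\left(s \right)} = 2$ ($B{\left(s \right)} = \frac{\left(-2\right) \left(-4\right)}{4} = \frac{1}{4} \cdot 8 = 2$)
$D{\left(a \right)} = 2$
$77 + D{\left(2 \right)} = 77 + 2 = 79$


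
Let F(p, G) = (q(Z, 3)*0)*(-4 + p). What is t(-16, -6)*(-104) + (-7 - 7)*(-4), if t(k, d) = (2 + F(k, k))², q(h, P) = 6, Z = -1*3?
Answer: -360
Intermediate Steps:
Z = -3
F(p, G) = 0 (F(p, G) = (6*0)*(-4 + p) = 0*(-4 + p) = 0)
t(k, d) = 4 (t(k, d) = (2 + 0)² = 2² = 4)
t(-16, -6)*(-104) + (-7 - 7)*(-4) = 4*(-104) + (-7 - 7)*(-4) = -416 - 14*(-4) = -416 + 56 = -360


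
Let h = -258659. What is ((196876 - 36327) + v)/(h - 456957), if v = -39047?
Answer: -60751/357808 ≈ -0.16979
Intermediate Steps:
((196876 - 36327) + v)/(h - 456957) = ((196876 - 36327) - 39047)/(-258659 - 456957) = (160549 - 39047)/(-715616) = 121502*(-1/715616) = -60751/357808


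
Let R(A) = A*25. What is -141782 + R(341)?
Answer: -133257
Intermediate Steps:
R(A) = 25*A
-141782 + R(341) = -141782 + 25*341 = -141782 + 8525 = -133257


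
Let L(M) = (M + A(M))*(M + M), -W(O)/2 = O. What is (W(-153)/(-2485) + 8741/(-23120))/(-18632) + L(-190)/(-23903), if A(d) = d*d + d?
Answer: 2906021087432387563/5117479427885440 ≈ 567.86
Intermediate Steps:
A(d) = d + d² (A(d) = d² + d = d + d²)
W(O) = -2*O
L(M) = 2*M*(M + M*(1 + M)) (L(M) = (M + M*(1 + M))*(M + M) = (M + M*(1 + M))*(2*M) = 2*M*(M + M*(1 + M)))
(W(-153)/(-2485) + 8741/(-23120))/(-18632) + L(-190)/(-23903) = (-2*(-153)/(-2485) + 8741/(-23120))/(-18632) + (2*(-190)²*(2 - 190))/(-23903) = (306*(-1/2485) + 8741*(-1/23120))*(-1/18632) + (2*36100*(-188))*(-1/23903) = (-306/2485 - 8741/23120)*(-1/18632) - 13573600*(-1/23903) = -5759221/11490640*(-1/18632) + 13573600/23903 = 5759221/214093604480 + 13573600/23903 = 2906021087432387563/5117479427885440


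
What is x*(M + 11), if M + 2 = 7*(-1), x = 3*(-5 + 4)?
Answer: -6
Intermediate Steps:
x = -3 (x = 3*(-1) = -3)
M = -9 (M = -2 + 7*(-1) = -2 - 7 = -9)
x*(M + 11) = -3*(-9 + 11) = -3*2 = -6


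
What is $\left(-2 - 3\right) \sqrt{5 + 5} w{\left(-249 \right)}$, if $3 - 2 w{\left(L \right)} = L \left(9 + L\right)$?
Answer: $\frac{298785 \sqrt{10}}{2} \approx 4.7242 \cdot 10^{5}$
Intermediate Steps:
$w{\left(L \right)} = \frac{3}{2} - \frac{L \left(9 + L\right)}{2}$
$\left(-2 - 3\right) \sqrt{5 + 5} w{\left(-249 \right)} = \left(-2 - 3\right) \sqrt{5 + 5} \left(\frac{3}{2} - - \frac{2241}{2} - \frac{\left(-249\right)^{2}}{2}\right) = - 5 \sqrt{10} \left(\frac{3}{2} + \frac{2241}{2} - \frac{62001}{2}\right) = - 5 \sqrt{10} \left(- \frac{59757}{2}\right) = \frac{298785 \sqrt{10}}{2}$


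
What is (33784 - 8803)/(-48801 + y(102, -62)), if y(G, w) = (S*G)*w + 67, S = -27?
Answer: 24981/122014 ≈ 0.20474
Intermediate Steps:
y(G, w) = 67 - 27*G*w (y(G, w) = (-27*G)*w + 67 = -27*G*w + 67 = 67 - 27*G*w)
(33784 - 8803)/(-48801 + y(102, -62)) = (33784 - 8803)/(-48801 + (67 - 27*102*(-62))) = 24981/(-48801 + (67 + 170748)) = 24981/(-48801 + 170815) = 24981/122014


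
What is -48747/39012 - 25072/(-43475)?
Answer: -380388987/565348900 ≈ -0.67284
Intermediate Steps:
-48747/39012 - 25072/(-43475) = -48747*1/39012 - 25072*(-1/43475) = -16249/13004 + 25072/43475 = -380388987/565348900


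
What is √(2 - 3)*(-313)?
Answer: -313*I ≈ -313.0*I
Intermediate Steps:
√(2 - 3)*(-313) = √(-1)*(-313) = I*(-313) = -313*I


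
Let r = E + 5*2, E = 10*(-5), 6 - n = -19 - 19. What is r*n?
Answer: -1760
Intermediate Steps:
n = 44 (n = 6 - (-19 - 19) = 6 - 1*(-38) = 6 + 38 = 44)
E = -50
r = -40 (r = -50 + 5*2 = -50 + 10 = -40)
r*n = -40*44 = -1760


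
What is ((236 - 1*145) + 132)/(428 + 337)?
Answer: 223/765 ≈ 0.29150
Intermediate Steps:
((236 - 1*145) + 132)/(428 + 337) = ((236 - 145) + 132)/765 = (91 + 132)*(1/765) = 223*(1/765) = 223/765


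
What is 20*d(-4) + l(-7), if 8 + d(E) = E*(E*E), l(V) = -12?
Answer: -1452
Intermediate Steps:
d(E) = -8 + E³ (d(E) = -8 + E*(E*E) = -8 + E*E² = -8 + E³)
20*d(-4) + l(-7) = 20*(-8 + (-4)³) - 12 = 20*(-8 - 64) - 12 = 20*(-72) - 12 = -1440 - 12 = -1452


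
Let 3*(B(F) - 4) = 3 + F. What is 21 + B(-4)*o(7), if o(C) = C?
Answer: 140/3 ≈ 46.667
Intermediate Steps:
B(F) = 5 + F/3 (B(F) = 4 + (3 + F)/3 = 4 + (1 + F/3) = 5 + F/3)
21 + B(-4)*o(7) = 21 + (5 + (1/3)*(-4))*7 = 21 + (5 - 4/3)*7 = 21 + (11/3)*7 = 21 + 77/3 = 140/3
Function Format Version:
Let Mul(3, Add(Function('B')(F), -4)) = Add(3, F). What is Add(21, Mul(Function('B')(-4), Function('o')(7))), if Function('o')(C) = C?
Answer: Rational(140, 3) ≈ 46.667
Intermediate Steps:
Function('B')(F) = Add(5, Mul(Rational(1, 3), F)) (Function('B')(F) = Add(4, Mul(Rational(1, 3), Add(3, F))) = Add(4, Add(1, Mul(Rational(1, 3), F))) = Add(5, Mul(Rational(1, 3), F)))
Add(21, Mul(Function('B')(-4), Function('o')(7))) = Add(21, Mul(Add(5, Mul(Rational(1, 3), -4)), 7)) = Add(21, Mul(Add(5, Rational(-4, 3)), 7)) = Add(21, Mul(Rational(11, 3), 7)) = Add(21, Rational(77, 3)) = Rational(140, 3)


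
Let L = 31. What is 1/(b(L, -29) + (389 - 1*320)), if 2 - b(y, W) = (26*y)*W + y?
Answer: 1/23414 ≈ 4.2709e-5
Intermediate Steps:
b(y, W) = 2 - y - 26*W*y (b(y, W) = 2 - ((26*y)*W + y) = 2 - (26*W*y + y) = 2 - (y + 26*W*y) = 2 + (-y - 26*W*y) = 2 - y - 26*W*y)
1/(b(L, -29) + (389 - 1*320)) = 1/((2 - 1*31 - 26*(-29)*31) + (389 - 1*320)) = 1/((2 - 31 + 23374) + (389 - 320)) = 1/(23345 + 69) = 1/23414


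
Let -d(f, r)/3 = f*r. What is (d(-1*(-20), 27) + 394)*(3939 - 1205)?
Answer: -3351884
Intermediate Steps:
d(f, r) = -3*f*r
(d(-1*(-20), 27) + 394)*(3939 - 1205) = (-3*(-1*(-20))*27 + 394)*(3939 - 1205) = (-3*20*27 + 394)*2734 = (-1620 + 394)*2734 = -1226*2734 = -3351884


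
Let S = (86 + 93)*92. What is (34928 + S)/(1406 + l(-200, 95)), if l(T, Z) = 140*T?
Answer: -25698/13297 ≈ -1.9326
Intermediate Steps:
S = 16468 (S = 179*92 = 16468)
(34928 + S)/(1406 + l(-200, 95)) = (34928 + 16468)/(1406 + 140*(-200)) = 51396/(1406 - 28000) = 51396/(-26594) = 51396*(-1/26594) = -25698/13297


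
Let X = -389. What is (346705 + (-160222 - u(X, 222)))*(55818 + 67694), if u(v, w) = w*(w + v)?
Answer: 27611972184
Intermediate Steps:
u(v, w) = w*(v + w)
(346705 + (-160222 - u(X, 222)))*(55818 + 67694) = (346705 + (-160222 - 222*(-389 + 222)))*(55818 + 67694) = (346705 + (-160222 - 222*(-167)))*123512 = (346705 + (-160222 - 1*(-37074)))*123512 = (346705 + (-160222 + 37074))*123512 = (346705 - 123148)*123512 = 223557*123512 = 27611972184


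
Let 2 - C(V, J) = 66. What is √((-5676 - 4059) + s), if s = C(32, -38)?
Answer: I*√9799 ≈ 98.99*I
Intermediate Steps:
C(V, J) = -64 (C(V, J) = 2 - 1*66 = 2 - 66 = -64)
s = -64
√((-5676 - 4059) + s) = √((-5676 - 4059) - 64) = √(-9735 - 64) = √(-9799) = I*√9799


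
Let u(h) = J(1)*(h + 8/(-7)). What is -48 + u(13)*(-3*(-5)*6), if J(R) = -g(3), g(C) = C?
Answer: -22746/7 ≈ -3249.4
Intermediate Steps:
J(R) = -3 (J(R) = -1*3 = -3)
u(h) = 24/7 - 3*h (u(h) = -3*(h + 8/(-7)) = -3*(h + 8*(-⅐)) = -3*(h - 8/7) = -3*(-8/7 + h) = 24/7 - 3*h)
-48 + u(13)*(-3*(-5)*6) = -48 + (24/7 - 3*13)*(-3*(-5)*6) = -48 + (24/7 - 39)*(15*6) = -48 - 249/7*90 = -48 - 22410/7 = -22746/7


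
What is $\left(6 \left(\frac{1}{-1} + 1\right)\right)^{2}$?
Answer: $0$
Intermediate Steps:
$\left(6 \left(\frac{1}{-1} + 1\right)\right)^{2} = \left(6 \left(-1 + 1\right)\right)^{2} = \left(6 \cdot 0\right)^{2} = 0^{2} = 0$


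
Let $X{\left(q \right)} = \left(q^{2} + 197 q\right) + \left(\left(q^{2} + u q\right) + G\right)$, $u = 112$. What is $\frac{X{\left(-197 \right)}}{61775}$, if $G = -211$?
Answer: $\frac{2362}{8825} \approx 0.26765$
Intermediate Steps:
$X{\left(q \right)} = -211 + 2 q^{2} + 309 q$ ($X{\left(q \right)} = \left(q^{2} + 197 q\right) - \left(211 - q^{2} - 112 q\right) = \left(q^{2} + 197 q\right) + \left(-211 + q^{2} + 112 q\right) = -211 + 2 q^{2} + 309 q$)
$\frac{X{\left(-197 \right)}}{61775} = \frac{-211 + 2 \left(-197\right)^{2} + 309 \left(-197\right)}{61775} = \left(-211 + 2 \cdot 38809 - 60873\right) \frac{1}{61775} = \left(-211 + 77618 - 60873\right) \frac{1}{61775} = 16534 \cdot \frac{1}{61775} = \frac{2362}{8825}$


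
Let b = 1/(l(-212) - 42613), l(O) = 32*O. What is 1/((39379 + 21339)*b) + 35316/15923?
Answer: 1357768457/966812714 ≈ 1.4044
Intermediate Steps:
b = -1/49397 (b = 1/(32*(-212) - 42613) = 1/(-6784 - 42613) = 1/(-49397) = -1/49397 ≈ -2.0244e-5)
1/((39379 + 21339)*b) + 35316/15923 = 1/((39379 + 21339)*(-1/49397)) + 35316/15923 = -49397/60718 + 35316*(1/15923) = (1/60718)*(-49397) + 35316/15923 = -49397/60718 + 35316/15923 = 1357768457/966812714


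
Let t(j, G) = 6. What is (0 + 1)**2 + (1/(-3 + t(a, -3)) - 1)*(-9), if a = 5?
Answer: 7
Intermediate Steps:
(0 + 1)**2 + (1/(-3 + t(a, -3)) - 1)*(-9) = (0 + 1)**2 + (1/(-3 + 6) - 1)*(-9) = 1**2 + (1/3 - 1)*(-9) = 1 + (1/3 - 1)*(-9) = 1 - 2/3*(-9) = 1 + 6 = 7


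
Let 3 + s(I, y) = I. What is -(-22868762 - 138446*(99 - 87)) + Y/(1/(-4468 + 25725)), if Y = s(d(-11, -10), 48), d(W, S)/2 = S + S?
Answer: 23616063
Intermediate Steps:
d(W, S) = 4*S (d(W, S) = 2*(S + S) = 2*(2*S) = 4*S)
s(I, y) = -3 + I
Y = -43 (Y = -3 + 4*(-10) = -3 - 40 = -43)
-(-22868762 - 138446*(99 - 87)) + Y/(1/(-4468 + 25725)) = -(-22868762 - 138446*(99 - 87)) - 43/(1/(-4468 + 25725)) = -12586/(1/(-1817 - 11*12)) - 43/(1/21257) = -12586/(1/(-1817 - 132)) - 43/1/21257 = -12586/(1/(-1949)) - 43*21257 = -12586/(-1/1949) - 914051 = -12586*(-1949) - 914051 = 24530114 - 914051 = 23616063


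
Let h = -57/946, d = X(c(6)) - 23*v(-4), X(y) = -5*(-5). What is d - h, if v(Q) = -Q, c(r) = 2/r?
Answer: -63325/946 ≈ -66.940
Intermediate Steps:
X(y) = 25
d = -67 (d = 25 - (-23)*(-4) = 25 - 23*4 = 25 - 92 = -67)
h = -57/946 (h = -57*1/946 = -57/946 ≈ -0.060254)
d - h = -67 - 1*(-57/946) = -67 + 57/946 = -63325/946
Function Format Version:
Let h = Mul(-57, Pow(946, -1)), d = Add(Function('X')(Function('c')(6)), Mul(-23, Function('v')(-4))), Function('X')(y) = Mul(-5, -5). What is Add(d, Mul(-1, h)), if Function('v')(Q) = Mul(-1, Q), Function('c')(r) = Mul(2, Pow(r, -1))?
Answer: Rational(-63325, 946) ≈ -66.940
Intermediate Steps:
Function('X')(y) = 25
d = -67 (d = Add(25, Mul(-23, Mul(-1, -4))) = Add(25, Mul(-23, 4)) = Add(25, -92) = -67)
h = Rational(-57, 946) (h = Mul(-57, Rational(1, 946)) = Rational(-57, 946) ≈ -0.060254)
Add(d, Mul(-1, h)) = Add(-67, Mul(-1, Rational(-57, 946))) = Add(-67, Rational(57, 946)) = Rational(-63325, 946)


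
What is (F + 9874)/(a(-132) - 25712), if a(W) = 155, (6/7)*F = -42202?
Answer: 118085/76671 ≈ 1.5402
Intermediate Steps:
F = -147707/3 (F = (7/6)*(-42202) = -147707/3 ≈ -49236.)
(F + 9874)/(a(-132) - 25712) = (-147707/3 + 9874)/(155 - 25712) = -118085/3/(-25557) = -118085/3*(-1/25557) = 118085/76671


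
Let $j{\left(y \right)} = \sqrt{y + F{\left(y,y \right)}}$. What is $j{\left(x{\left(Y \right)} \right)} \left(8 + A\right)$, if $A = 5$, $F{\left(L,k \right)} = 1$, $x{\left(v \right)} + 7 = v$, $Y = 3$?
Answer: $13 i \sqrt{3} \approx 22.517 i$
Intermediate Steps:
$x{\left(v \right)} = -7 + v$
$j{\left(y \right)} = \sqrt{1 + y}$ ($j{\left(y \right)} = \sqrt{y + 1} = \sqrt{1 + y}$)
$j{\left(x{\left(Y \right)} \right)} \left(8 + A\right) = \sqrt{1 + \left(-7 + 3\right)} \left(8 + 5\right) = \sqrt{1 - 4} \cdot 13 = \sqrt{-3} \cdot 13 = i \sqrt{3} \cdot 13 = 13 i \sqrt{3}$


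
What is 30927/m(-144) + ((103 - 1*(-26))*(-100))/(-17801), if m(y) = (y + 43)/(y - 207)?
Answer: 193237868877/1797901 ≈ 1.0748e+5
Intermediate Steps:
m(y) = (43 + y)/(-207 + y)
30927/m(-144) + ((103 - 1*(-26))*(-100))/(-17801) = 30927/(((43 - 144)/(-207 - 144))) + ((103 - 1*(-26))*(-100))/(-17801) = 30927/((-101/(-351))) + ((103 + 26)*(-100))*(-1/17801) = 30927/((-1/351*(-101))) + (129*(-100))*(-1/17801) = 30927/(101/351) - 12900*(-1/17801) = 30927*(351/101) + 12900/17801 = 10855377/101 + 12900/17801 = 193237868877/1797901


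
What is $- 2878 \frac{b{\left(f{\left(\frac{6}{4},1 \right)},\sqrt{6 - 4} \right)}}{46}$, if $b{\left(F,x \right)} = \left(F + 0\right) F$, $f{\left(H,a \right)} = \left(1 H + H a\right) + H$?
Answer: $- \frac{116559}{92} \approx -1266.9$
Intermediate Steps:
$f{\left(H,a \right)} = 2 H + H a$ ($f{\left(H,a \right)} = \left(H + H a\right) + H = 2 H + H a$)
$b{\left(F,x \right)} = F^{2}$ ($b{\left(F,x \right)} = F F = F^{2}$)
$- 2878 \frac{b{\left(f{\left(\frac{6}{4},1 \right)},\sqrt{6 - 4} \right)}}{46} = - 2878 \frac{\left(\frac{6}{4} \left(2 + 1\right)\right)^{2}}{46} = - 2878 \left(6 \cdot \frac{1}{4} \cdot 3\right)^{2} \cdot \frac{1}{46} = - 2878 \left(\frac{3}{2} \cdot 3\right)^{2} \cdot \frac{1}{46} = - 2878 \left(\frac{9}{2}\right)^{2} \cdot \frac{1}{46} = - 2878 \cdot \frac{81}{4} \cdot \frac{1}{46} = \left(-2878\right) \frac{81}{184} = - \frac{116559}{92}$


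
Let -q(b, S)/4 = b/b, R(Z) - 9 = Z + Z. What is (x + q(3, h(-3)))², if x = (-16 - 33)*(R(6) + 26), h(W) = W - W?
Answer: 5322249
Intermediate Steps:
h(W) = 0
R(Z) = 9 + 2*Z (R(Z) = 9 + (Z + Z) = 9 + 2*Z)
q(b, S) = -4 (q(b, S) = -4*b/b = -4*1 = -4)
x = -2303 (x = (-16 - 33)*((9 + 2*6) + 26) = -49*((9 + 12) + 26) = -49*(21 + 26) = -49*47 = -2303)
(x + q(3, h(-3)))² = (-2303 - 4)² = (-2307)² = 5322249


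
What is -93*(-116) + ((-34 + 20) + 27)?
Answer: 10801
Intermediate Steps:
-93*(-116) + ((-34 + 20) + 27) = 10788 + (-14 + 27) = 10788 + 13 = 10801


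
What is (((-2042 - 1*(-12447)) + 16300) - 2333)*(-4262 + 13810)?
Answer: 232703856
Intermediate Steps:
(((-2042 - 1*(-12447)) + 16300) - 2333)*(-4262 + 13810) = (((-2042 + 12447) + 16300) - 2333)*9548 = ((10405 + 16300) - 2333)*9548 = (26705 - 2333)*9548 = 24372*9548 = 232703856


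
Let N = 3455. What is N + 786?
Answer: 4241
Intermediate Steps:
N + 786 = 3455 + 786 = 4241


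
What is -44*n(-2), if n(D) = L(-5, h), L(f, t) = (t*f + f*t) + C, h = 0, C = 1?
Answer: -44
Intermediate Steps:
L(f, t) = 1 + 2*f*t (L(f, t) = (t*f + f*t) + 1 = (f*t + f*t) + 1 = 2*f*t + 1 = 1 + 2*f*t)
n(D) = 1 (n(D) = 1 + 2*(-5)*0 = 1 + 0 = 1)
-44*n(-2) = -44*1 = -44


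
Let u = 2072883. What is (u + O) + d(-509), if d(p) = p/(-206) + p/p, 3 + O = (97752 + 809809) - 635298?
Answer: 483100173/206 ≈ 2.3451e+6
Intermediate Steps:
O = 272260 (O = -3 + ((97752 + 809809) - 635298) = -3 + (907561 - 635298) = -3 + 272263 = 272260)
d(p) = 1 - p/206 (d(p) = p*(-1/206) + 1 = -p/206 + 1 = 1 - p/206)
(u + O) + d(-509) = (2072883 + 272260) + (1 - 1/206*(-509)) = 2345143 + (1 + 509/206) = 2345143 + 715/206 = 483100173/206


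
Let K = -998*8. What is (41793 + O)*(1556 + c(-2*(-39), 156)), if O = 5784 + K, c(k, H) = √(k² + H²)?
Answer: 61606708 + 3088254*√5 ≈ 6.8512e+7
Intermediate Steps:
K = -7984
c(k, H) = √(H² + k²)
O = -2200 (O = 5784 - 7984 = -2200)
(41793 + O)*(1556 + c(-2*(-39), 156)) = (41793 - 2200)*(1556 + √(156² + (-2*(-39))²)) = 39593*(1556 + √(24336 + 78²)) = 39593*(1556 + √(24336 + 6084)) = 39593*(1556 + √30420) = 39593*(1556 + 78*√5) = 61606708 + 3088254*√5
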